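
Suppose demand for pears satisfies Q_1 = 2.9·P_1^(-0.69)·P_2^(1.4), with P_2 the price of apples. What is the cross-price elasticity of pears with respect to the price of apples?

1.40

In a log-linear (constant-elasticity) demand function, the coefficient on the exponent of P_2 is the cross-price elasticity.
ε = 1.40. Positive, so pears and apples are substitutes.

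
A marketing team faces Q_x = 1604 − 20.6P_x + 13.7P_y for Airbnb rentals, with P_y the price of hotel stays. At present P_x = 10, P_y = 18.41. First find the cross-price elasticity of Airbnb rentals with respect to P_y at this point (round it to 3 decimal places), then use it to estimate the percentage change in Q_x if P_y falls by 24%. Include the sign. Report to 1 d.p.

-3.7%

At P_x = 10, P_y = 18.41: Q_x = 1650.217.
∂Q_x/∂P_y = 13.7.
ε = (∂Q_x/∂P_y)(P_y/Q_x) = 13.7000 × 18.41/1650.217 ≈ 0.153.
%ΔQ_x ≈ ε × %ΔP_y = 0.153 × (-24%) = -3.7%.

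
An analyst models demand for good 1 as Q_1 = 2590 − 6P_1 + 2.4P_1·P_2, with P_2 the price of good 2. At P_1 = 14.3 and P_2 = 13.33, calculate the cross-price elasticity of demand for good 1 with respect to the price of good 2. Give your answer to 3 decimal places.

0.154

At P_1 = 14.3 and P_2 = 13.33: Q_1 = 2961.686.
∂Q_1/∂P_2 = 2.4P_1 = 2.4(14.3) = 34.3200.
ε = (∂Q_1/∂P_2)(P_2/Q_1) = 34.3200 × (13.33/2961.686) ≈ 0.154.
ε > 0: substitutes.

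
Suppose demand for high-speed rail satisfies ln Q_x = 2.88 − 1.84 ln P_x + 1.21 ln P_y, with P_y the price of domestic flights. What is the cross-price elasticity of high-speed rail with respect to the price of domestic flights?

1.21

In a log-linear (constant-elasticity) demand function, the coefficient on ln P_y is the cross-price elasticity.
ε = 1.21. Positive, so high-speed rail and domestic flights are substitutes.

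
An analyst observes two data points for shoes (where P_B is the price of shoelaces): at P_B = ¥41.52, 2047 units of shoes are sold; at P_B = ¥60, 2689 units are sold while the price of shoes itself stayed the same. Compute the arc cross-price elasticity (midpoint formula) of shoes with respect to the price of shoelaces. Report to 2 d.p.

0.74

ΔQ_A = 2689 − 2047 = 642; ΔP_B = 60 − 41.52 = 18.48.
Midpoints: Q̄_A = 2368.0, P̄_B = 50.76.
ε = (ΔQ_A/Q̄_A)/(ΔP_B/P̄_B) = (642/2368.0)/(18.48/50.76) ≈ 0.74.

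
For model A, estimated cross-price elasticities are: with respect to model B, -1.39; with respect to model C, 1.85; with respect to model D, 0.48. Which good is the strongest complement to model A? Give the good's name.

Complements have ε < 0. The most negative value is -1.39 (model B).

model B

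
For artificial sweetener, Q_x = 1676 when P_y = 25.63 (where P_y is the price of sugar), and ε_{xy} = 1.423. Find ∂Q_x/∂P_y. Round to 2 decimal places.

ε = (∂Q_x/∂P_y)·(P_y/Q_x) ⇒ ∂Q_x/∂P_y = ε·Q_x/P_y = 1.423 × 1676/25.63 ≈ 93.05.

93.05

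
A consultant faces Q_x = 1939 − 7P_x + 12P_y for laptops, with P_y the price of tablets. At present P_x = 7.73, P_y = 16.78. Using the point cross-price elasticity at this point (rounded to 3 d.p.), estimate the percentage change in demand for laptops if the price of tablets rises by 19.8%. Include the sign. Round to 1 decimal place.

1.9%

At P_x = 7.73, P_y = 16.78: Q_x = 2086.25.
∂Q_x/∂P_y = 12.
ε = (∂Q_x/∂P_y)(P_y/Q_x) = 12.0000 × 16.78/2086.25 ≈ 0.097.
%ΔQ_x ≈ ε × %ΔP_y = 0.097 × (19.8%) = 1.9%.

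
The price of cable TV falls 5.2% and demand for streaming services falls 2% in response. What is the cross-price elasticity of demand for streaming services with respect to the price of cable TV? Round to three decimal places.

0.385

ε = (%ΔQ of streaming services) / (%ΔP of cable TV) = (-2%) / (-5.2%) ≈ 0.385.
Positive cross-price elasticity: substitutes.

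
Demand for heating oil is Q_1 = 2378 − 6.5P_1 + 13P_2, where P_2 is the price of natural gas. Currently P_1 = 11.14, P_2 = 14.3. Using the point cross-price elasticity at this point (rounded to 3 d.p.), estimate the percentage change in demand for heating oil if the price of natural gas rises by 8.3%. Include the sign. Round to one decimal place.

At P_1 = 11.14, P_2 = 14.3: Q_1 = 2491.49.
∂Q_1/∂P_2 = 13.
ε = (∂Q_1/∂P_2)(P_2/Q_1) = 13.0000 × 14.3/2491.49 ≈ 0.075.
%ΔQ_1 ≈ ε × %ΔP_2 = 0.075 × (8.3%) = 0.6%.

0.6%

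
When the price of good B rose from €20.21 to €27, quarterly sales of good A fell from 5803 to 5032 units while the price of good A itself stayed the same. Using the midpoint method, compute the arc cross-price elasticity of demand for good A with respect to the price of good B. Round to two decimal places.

ΔQ_A = 5032 − 5803 = -771; ΔP_B = 27 − 20.21 = 6.79.
Midpoints: Q̄_A = 5417.5, P̄_B = 23.61.
ε = (ΔQ_A/Q̄_A)/(ΔP_B/P̄_B) = (-771/5417.5)/(6.79/23.61) ≈ -0.49.

-0.49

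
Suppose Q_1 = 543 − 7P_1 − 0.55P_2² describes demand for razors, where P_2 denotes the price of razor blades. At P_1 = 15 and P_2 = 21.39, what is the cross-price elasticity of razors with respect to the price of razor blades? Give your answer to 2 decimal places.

-2.70

At P_1 = 15 and P_2 = 21.39: Q_1 = 186.357.
∂Q_1/∂P_2 = -1.1P_2 = -1.1(21.39) = -23.5290.
ε = (∂Q_1/∂P_2)(P_2/Q_1) = -23.5290 × (21.39/186.357) ≈ -2.70.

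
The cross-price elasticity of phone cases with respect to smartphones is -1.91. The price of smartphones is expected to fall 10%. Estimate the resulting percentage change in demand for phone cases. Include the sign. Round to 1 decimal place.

%ΔQ ≈ ε × %ΔP of smartphones = -1.91 × (-10%) = 19.1%.

19.1%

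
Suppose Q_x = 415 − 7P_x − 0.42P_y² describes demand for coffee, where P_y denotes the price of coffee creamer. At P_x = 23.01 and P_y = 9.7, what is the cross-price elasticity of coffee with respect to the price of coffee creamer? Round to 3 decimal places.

At P_x = 23.01 and P_y = 9.7: Q_x = 214.412.
∂Q_x/∂P_y = -0.84P_y = -0.84(9.7) = -8.1480.
ε = (∂Q_x/∂P_y)(P_y/Q_x) = -8.1480 × (9.7/214.412) ≈ -0.369.
ε < 0: complements.

-0.369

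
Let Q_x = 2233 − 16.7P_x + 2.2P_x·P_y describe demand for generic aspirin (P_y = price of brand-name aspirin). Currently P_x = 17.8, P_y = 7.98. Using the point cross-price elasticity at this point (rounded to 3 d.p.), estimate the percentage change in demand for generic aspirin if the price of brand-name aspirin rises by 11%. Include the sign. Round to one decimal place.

At P_x = 17.8, P_y = 7.98: Q_x = 2248.237.
∂Q_x/∂P_y = 2.2P_x = 39.1600.
ε = (∂Q_x/∂P_y)(P_y/Q_x) = 39.1600 × 7.98/2248.237 ≈ 0.139.
%ΔQ_x ≈ ε × %ΔP_y = 0.139 × (11%) = 1.5%.

1.5%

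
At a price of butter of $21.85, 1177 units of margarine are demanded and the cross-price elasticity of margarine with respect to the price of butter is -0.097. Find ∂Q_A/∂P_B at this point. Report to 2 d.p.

ε = (∂Q_A/∂P_B)·(P_B/Q_A) ⇒ ∂Q_A/∂P_B = ε·Q_A/P_B = -0.097 × 1177/21.85 ≈ -5.23.

-5.23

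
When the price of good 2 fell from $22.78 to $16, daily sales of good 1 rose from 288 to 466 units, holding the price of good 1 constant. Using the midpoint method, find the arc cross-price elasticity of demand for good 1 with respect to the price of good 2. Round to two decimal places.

-1.35

ΔQ_1 = 466 − 288 = 178; ΔP_2 = 16 − 22.78 = -6.78.
Midpoints: Q̄_1 = 377.0, P̄_2 = 19.39.
ε = (ΔQ_1/Q̄_1)/(ΔP_2/P̄_2) = (178/377.0)/(-6.78/19.39) ≈ -1.35.
ε < 0: good 1 and good 2 are complements.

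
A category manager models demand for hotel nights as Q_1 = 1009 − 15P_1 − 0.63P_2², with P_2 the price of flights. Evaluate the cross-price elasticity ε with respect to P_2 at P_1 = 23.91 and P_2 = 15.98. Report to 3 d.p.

-0.657

At P_1 = 23.91 and P_2 = 15.98: Q_1 = 489.473.
∂Q_1/∂P_2 = -1.26P_2 = -1.26(15.98) = -20.1348.
ε = (∂Q_1/∂P_2)(P_2/Q_1) = -20.1348 × (15.98/489.473) ≈ -0.657.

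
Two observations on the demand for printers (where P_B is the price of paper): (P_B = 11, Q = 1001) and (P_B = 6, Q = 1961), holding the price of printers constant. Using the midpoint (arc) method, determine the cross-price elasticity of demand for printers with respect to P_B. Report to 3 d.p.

ΔQ_A = 1961 − 1001 = 960; ΔP_B = 6 − 11 = -5.
Midpoints: Q̄_A = 1481.0, P̄_B = 8.50.
ε = (ΔQ_A/Q̄_A)/(ΔP_B/P̄_B) = (960/1481.0)/(-5/8.50) ≈ -1.102.

-1.102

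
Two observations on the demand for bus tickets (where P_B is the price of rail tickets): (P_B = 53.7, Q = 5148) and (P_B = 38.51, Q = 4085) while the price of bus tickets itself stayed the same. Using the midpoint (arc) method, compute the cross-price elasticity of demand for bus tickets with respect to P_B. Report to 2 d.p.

ΔQ_A = 4085 − 5148 = -1063; ΔP_B = 38.51 − 53.7 = -15.19.
Midpoints: Q̄_A = 4616.5, P̄_B = 46.11.
ε = (ΔQ_A/Q̄_A)/(ΔP_B/P̄_B) = (-1063/4616.5)/(-15.19/46.11) ≈ 0.70.
ε > 0: bus tickets and rail tickets are substitutes.

0.70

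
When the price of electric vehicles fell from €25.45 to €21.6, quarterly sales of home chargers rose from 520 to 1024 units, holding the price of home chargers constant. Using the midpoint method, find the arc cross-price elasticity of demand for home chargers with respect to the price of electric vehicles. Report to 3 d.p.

-3.989

ΔQ_A = 1024 − 520 = 504; ΔP_B = 21.6 − 25.45 = -3.85.
Midpoints: Q̄_A = 772.0, P̄_B = 23.52.
ε = (ΔQ_A/Q̄_A)/(ΔP_B/P̄_B) = (504/772.0)/(-3.85/23.52) ≈ -3.989.
ε < 0: home chargers and electric vehicles are complements.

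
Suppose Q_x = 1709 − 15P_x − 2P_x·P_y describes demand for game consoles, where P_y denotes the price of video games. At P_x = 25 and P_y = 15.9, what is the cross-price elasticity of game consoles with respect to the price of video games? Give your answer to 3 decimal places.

-1.475

At P_x = 25 and P_y = 15.9: Q_x = 539.
∂Q_x/∂P_y = -2P_x = -2(25) = -50.0000.
ε = (∂Q_x/∂P_y)(P_y/Q_x) = -50.0000 × (15.9/539) ≈ -1.475.
ε < 0: complements.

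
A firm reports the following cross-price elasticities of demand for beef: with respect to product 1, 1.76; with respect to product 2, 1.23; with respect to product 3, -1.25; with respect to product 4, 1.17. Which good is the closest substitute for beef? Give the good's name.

Substitutes have ε > 0. Among the positive values, 1.76 (product 1) is largest.

product 1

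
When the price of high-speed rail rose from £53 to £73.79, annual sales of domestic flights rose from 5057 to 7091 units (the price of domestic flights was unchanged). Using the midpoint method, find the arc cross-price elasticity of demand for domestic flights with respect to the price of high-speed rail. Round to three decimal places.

1.021

ΔQ_A = 7091 − 5057 = 2034; ΔP_B = 73.79 − 53 = 20.79.
Midpoints: Q̄_A = 6074.0, P̄_B = 63.40.
ε = (ΔQ_A/Q̄_A)/(ΔP_B/P̄_B) = (2034/6074.0)/(20.79/63.40) ≈ 1.021.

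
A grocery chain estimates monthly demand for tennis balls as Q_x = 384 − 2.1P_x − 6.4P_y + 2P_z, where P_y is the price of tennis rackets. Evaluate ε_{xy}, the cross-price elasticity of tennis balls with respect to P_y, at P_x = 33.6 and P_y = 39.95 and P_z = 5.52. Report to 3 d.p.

At P_x = 33.6 and P_y = 39.95 and P_z = 5.52: Q_x = 68.8.
∂Q_x/∂P_y = -6.4.
ε = (∂Q_x/∂P_y)(P_y/Q_x) = -6.4 × (39.95/68.8) ≈ -3.716.

-3.716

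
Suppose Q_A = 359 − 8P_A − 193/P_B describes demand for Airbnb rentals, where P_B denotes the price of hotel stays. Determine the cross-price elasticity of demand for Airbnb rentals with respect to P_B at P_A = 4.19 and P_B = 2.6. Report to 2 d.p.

0.30

At P_A = 4.19 and P_B = 2.6: Q_A = 251.249.
∂Q_A/∂P_B = 193/P_B² = 28.5503.
ε = (∂Q_A/∂P_B)(P_B/Q_A) = 28.5503 × (2.6/251.249) ≈ 0.30.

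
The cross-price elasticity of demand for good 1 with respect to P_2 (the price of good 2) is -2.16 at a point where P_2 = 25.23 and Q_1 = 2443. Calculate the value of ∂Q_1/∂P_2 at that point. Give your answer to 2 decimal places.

-209.15

ε = (∂Q_1/∂P_2)·(P_2/Q_1) ⇒ ∂Q_1/∂P_2 = ε·Q_1/P_2 = -2.16 × 2443/25.23 ≈ -209.15.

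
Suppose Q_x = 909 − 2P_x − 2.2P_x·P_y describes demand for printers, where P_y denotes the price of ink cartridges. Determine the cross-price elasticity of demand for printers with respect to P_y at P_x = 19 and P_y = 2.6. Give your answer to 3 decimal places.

At P_x = 19 and P_y = 2.6: Q_x = 762.32.
∂Q_x/∂P_y = -2.2P_x = -2.2(19) = -41.8000.
ε = (∂Q_x/∂P_y)(P_y/Q_x) = -41.8000 × (2.6/762.32) ≈ -0.143.
ε < 0: complements.

-0.143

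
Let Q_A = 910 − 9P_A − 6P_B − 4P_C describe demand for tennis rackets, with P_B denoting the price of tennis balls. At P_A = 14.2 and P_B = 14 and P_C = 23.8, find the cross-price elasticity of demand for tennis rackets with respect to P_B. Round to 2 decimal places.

At P_A = 14.2 and P_B = 14 and P_C = 23.8: Q_A = 603.
∂Q_A/∂P_B = -6.
ε = (∂Q_A/∂P_B)(P_B/Q_A) = -6 × (14/603) ≈ -0.14.
Since ε < 0, tennis rackets and tennis balls are complements.

-0.14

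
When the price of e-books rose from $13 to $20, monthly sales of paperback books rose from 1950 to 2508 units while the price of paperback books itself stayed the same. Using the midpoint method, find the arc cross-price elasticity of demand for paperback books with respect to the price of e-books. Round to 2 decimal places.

0.59

ΔQ_A = 2508 − 1950 = 558; ΔP_B = 20 − 13 = 7.
Midpoints: Q̄_A = 2229.0, P̄_B = 16.50.
ε = (ΔQ_A/Q̄_A)/(ΔP_B/P̄_B) = (558/2229.0)/(7/16.50) ≈ 0.59.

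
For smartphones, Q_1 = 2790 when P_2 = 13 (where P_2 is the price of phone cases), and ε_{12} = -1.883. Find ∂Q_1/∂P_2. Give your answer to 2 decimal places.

-404.12

ε = (∂Q_1/∂P_2)·(P_2/Q_1) ⇒ ∂Q_1/∂P_2 = ε·Q_1/P_2 = -1.883 × 2790/13 ≈ -404.12.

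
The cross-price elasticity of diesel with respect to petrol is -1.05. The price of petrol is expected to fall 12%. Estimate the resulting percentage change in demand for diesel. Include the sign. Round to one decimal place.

%ΔQ ≈ ε × %ΔP of petrol = -1.05 × (-12%) = 12.6%.
Demand for diesel rises by about 12.6%.

12.6%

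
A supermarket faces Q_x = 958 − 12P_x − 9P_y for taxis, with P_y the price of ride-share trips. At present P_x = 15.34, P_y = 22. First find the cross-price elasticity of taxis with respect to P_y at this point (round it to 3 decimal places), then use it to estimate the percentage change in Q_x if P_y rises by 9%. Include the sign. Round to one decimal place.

At P_x = 15.34, P_y = 22: Q_x = 575.92.
∂Q_x/∂P_y = -9.
ε = (∂Q_x/∂P_y)(P_y/Q_x) = -9.0000 × 22/575.92 ≈ -0.344.
%ΔQ_x ≈ ε × %ΔP_y = -0.344 × (9%) = -3.1%.

-3.1%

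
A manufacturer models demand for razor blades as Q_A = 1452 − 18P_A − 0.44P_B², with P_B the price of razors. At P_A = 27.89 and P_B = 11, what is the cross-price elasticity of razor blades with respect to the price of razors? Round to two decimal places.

-0.12

At P_A = 27.89 and P_B = 11: Q_A = 896.74.
∂Q_A/∂P_B = -0.88P_B = -0.88(11) = -9.6800.
ε = (∂Q_A/∂P_B)(P_B/Q_A) = -9.6800 × (11/896.74) ≈ -0.12.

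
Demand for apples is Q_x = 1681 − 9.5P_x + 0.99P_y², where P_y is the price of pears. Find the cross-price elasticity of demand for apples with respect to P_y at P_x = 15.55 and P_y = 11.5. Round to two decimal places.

At P_x = 15.55 and P_y = 11.5: Q_x = 1664.203.
∂Q_x/∂P_y = 1.98P_y = 1.98(11.5) = 22.7700.
ε = (∂Q_x/∂P_y)(P_y/Q_x) = 22.7700 × (11.5/1664.203) ≈ 0.16.
ε > 0: substitutes.

0.16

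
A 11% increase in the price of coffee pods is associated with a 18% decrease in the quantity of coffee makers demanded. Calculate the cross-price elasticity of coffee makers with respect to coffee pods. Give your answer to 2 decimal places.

-1.64

ε = (%ΔQ of coffee makers) / (%ΔP of coffee pods) = (-18%) / (11%) ≈ -1.64.
Negative cross-price elasticity: complements.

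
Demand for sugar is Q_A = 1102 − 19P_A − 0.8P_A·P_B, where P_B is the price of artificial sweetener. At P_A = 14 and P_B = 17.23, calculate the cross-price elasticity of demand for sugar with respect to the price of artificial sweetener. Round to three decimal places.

-0.300

At P_A = 14 and P_B = 17.23: Q_A = 643.024.
∂Q_A/∂P_B = -0.8P_A = -0.8(14) = -11.2000.
ε = (∂Q_A/∂P_B)(P_B/Q_A) = -11.2000 × (17.23/643.024) ≈ -0.300.
ε < 0: complements.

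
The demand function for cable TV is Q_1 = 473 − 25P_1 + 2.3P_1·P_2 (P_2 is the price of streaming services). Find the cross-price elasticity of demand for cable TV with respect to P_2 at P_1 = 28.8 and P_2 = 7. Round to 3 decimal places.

At P_1 = 28.8 and P_2 = 7: Q_1 = 216.68.
∂Q_1/∂P_2 = 2.3P_1 = 2.3(28.8) = 66.2400.
ε = (∂Q_1/∂P_2)(P_2/Q_1) = 66.2400 × (7/216.68) ≈ 2.140.
ε > 0: substitutes.

2.140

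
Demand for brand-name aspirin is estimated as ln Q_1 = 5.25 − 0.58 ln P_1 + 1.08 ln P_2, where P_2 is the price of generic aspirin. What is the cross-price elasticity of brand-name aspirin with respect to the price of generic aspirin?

1.08

In a log-linear (constant-elasticity) demand function, the coefficient on ln P_2 is the cross-price elasticity.
ε = 1.08. Positive, so brand-name aspirin and generic aspirin are substitutes.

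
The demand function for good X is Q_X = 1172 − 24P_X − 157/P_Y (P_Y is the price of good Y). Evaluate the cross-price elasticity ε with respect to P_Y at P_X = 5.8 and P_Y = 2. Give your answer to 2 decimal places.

At P_X = 5.8 and P_Y = 2: Q_X = 954.3.
∂Q_X/∂P_Y = 157/P_Y² = 39.2500.
ε = (∂Q_X/∂P_Y)(P_Y/Q_X) = 39.2500 × (2/954.3) ≈ 0.08.
ε > 0: substitutes.

0.08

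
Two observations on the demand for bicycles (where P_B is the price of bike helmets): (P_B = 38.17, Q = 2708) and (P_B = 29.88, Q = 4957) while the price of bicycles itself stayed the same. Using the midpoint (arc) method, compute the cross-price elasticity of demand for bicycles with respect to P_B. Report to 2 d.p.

ΔQ_A = 4957 − 2708 = 2249; ΔP_B = 29.88 − 38.17 = -8.29.
Midpoints: Q̄_A = 3832.5, P̄_B = 34.02.
ε = (ΔQ_A/Q̄_A)/(ΔP_B/P̄_B) = (2249/3832.5)/(-8.29/34.02) ≈ -2.41.

-2.41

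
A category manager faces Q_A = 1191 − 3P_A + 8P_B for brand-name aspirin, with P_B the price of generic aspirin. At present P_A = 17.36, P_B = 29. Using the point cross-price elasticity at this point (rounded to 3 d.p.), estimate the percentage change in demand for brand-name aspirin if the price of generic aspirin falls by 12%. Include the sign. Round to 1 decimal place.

-2.0%

At P_A = 17.36, P_B = 29: Q_A = 1370.92.
∂Q_A/∂P_B = 8.
ε = (∂Q_A/∂P_B)(P_B/Q_A) = 8.0000 × 29/1370.92 ≈ 0.169.
%ΔQ_A ≈ ε × %ΔP_B = 0.169 × (-12%) = -2.0%.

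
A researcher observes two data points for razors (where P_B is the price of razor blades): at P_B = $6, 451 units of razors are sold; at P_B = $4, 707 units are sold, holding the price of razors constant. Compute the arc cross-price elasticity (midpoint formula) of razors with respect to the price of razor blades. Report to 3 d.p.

-1.105

ΔQ_A = 707 − 451 = 256; ΔP_B = 4 − 6 = -2.
Midpoints: Q̄_A = 579.0, P̄_B = 5.00.
ε = (ΔQ_A/Q̄_A)/(ΔP_B/P̄_B) = (256/579.0)/(-2/5.00) ≈ -1.105.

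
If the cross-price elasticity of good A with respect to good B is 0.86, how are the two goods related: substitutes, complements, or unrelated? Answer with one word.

ε = 0.86 > 0, so a higher price of good B raises demand for good A: substitutes.

substitutes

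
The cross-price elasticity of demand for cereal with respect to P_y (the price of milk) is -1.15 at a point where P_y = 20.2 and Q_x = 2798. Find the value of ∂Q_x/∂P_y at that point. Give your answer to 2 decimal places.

ε = (∂Q_x/∂P_y)·(P_y/Q_x) ⇒ ∂Q_x/∂P_y = ε·Q_x/P_y = -1.15 × 2798/20.2 ≈ -159.29.

-159.29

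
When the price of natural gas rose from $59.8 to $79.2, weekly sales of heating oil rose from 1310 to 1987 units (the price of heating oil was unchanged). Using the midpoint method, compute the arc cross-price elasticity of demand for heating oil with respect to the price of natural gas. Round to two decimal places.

1.47

ΔQ_A = 1987 − 1310 = 677; ΔP_B = 79.2 − 59.8 = 19.4.
Midpoints: Q̄_A = 1648.5, P̄_B = 69.50.
ε = (ΔQ_A/Q̄_A)/(ΔP_B/P̄_B) = (677/1648.5)/(19.4/69.50) ≈ 1.47.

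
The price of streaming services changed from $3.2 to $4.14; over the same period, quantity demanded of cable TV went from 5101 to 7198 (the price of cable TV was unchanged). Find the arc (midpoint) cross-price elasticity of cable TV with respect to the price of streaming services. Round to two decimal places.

ΔQ_A = 7198 − 5101 = 2097; ΔP_B = 4.14 − 3.2 = 0.94.
Midpoints: Q̄_A = 6149.5, P̄_B = 3.67.
ε = (ΔQ_A/Q̄_A)/(ΔP_B/P̄_B) = (2097/6149.5)/(0.94/3.67) ≈ 1.33.
ε > 0: cable TV and streaming services are substitutes.

1.33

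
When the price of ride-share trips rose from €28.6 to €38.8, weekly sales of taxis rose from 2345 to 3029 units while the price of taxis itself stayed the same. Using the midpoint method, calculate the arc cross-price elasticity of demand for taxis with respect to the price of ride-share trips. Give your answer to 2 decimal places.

0.84

ΔQ_A = 3029 − 2345 = 684; ΔP_B = 38.8 − 28.6 = 10.2.
Midpoints: Q̄_A = 2687.0, P̄_B = 33.70.
ε = (ΔQ_A/Q̄_A)/(ΔP_B/P̄_B) = (684/2687.0)/(10.2/33.70) ≈ 0.84.
ε > 0: taxis and ride-share trips are substitutes.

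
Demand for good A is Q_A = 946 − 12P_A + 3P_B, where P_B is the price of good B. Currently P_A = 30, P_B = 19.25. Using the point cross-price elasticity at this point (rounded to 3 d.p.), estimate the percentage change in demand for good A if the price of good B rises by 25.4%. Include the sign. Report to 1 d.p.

2.3%

At P_A = 30, P_B = 19.25: Q_A = 643.75.
∂Q_A/∂P_B = 3.
ε = (∂Q_A/∂P_B)(P_B/Q_A) = 3.0000 × 19.25/643.75 ≈ 0.090.
%ΔQ_A ≈ ε × %ΔP_B = 0.090 × (25.4%) = 2.3%.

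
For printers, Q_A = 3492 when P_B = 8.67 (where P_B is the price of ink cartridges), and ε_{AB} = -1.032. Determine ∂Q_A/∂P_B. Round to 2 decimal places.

ε = (∂Q_A/∂P_B)·(P_B/Q_A) ⇒ ∂Q_A/∂P_B = ε·Q_A/P_B = -1.032 × 3492/8.67 ≈ -415.66.

-415.66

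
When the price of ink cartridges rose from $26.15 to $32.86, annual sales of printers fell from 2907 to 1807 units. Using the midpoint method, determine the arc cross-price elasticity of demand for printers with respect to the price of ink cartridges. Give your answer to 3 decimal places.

-2.052

ΔQ_A = 1807 − 2907 = -1100; ΔP_B = 32.86 − 26.15 = 6.71.
Midpoints: Q̄_A = 2357.0, P̄_B = 29.50.
ε = (ΔQ_A/Q̄_A)/(ΔP_B/P̄_B) = (-1100/2357.0)/(6.71/29.50) ≈ -2.052.
ε < 0: printers and ink cartridges are complements.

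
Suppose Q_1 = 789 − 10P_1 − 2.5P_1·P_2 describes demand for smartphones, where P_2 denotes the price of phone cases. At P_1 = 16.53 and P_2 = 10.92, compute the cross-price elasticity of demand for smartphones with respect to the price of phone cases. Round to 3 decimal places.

At P_1 = 16.53 and P_2 = 10.92: Q_1 = 172.431.
∂Q_1/∂P_2 = -2.5P_1 = -2.5(16.53) = -41.3250.
ε = (∂Q_1/∂P_2)(P_2/Q_1) = -41.3250 × (10.92/172.431) ≈ -2.617.
ε < 0: complements.

-2.617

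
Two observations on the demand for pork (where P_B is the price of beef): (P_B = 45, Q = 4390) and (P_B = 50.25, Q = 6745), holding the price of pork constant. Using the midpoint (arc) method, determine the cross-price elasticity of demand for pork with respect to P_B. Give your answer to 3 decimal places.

3.837

ΔQ_A = 6745 − 4390 = 2355; ΔP_B = 50.25 − 45 = 5.25.
Midpoints: Q̄_A = 5567.5, P̄_B = 47.62.
ε = (ΔQ_A/Q̄_A)/(ΔP_B/P̄_B) = (2355/5567.5)/(5.25/47.62) ≈ 3.837.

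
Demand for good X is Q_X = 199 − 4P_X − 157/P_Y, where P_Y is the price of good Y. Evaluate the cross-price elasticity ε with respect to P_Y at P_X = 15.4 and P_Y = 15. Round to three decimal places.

0.082

At P_X = 15.4 and P_Y = 15: Q_X = 126.933.
∂Q_X/∂P_Y = 157/P_Y² = 0.6978.
ε = (∂Q_X/∂P_Y)(P_Y/Q_X) = 0.6978 × (15/126.933) ≈ 0.082.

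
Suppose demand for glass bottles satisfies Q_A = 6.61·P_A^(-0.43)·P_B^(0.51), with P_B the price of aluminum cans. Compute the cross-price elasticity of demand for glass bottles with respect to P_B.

0.51

In a log-linear (constant-elasticity) demand function, the coefficient on the exponent of P_B is the cross-price elasticity.
ε = 0.51. Positive, so glass bottles and aluminum cans are substitutes.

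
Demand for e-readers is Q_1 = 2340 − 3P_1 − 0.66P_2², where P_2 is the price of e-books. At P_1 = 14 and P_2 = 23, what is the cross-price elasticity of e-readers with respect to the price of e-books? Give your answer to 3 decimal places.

-0.358

At P_1 = 14 and P_2 = 23: Q_1 = 1948.86.
∂Q_1/∂P_2 = -1.32P_2 = -1.32(23) = -30.3600.
ε = (∂Q_1/∂P_2)(P_2/Q_1) = -30.3600 × (23/1948.86) ≈ -0.358.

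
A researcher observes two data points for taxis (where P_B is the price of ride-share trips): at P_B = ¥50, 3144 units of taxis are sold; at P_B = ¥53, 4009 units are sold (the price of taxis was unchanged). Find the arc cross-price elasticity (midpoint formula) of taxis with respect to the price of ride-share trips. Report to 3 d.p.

4.152

ΔQ_A = 4009 − 3144 = 865; ΔP_B = 53 − 50 = 3.
Midpoints: Q̄_A = 3576.5, P̄_B = 51.50.
ε = (ΔQ_A/Q̄_A)/(ΔP_B/P̄_B) = (865/3576.5)/(3/51.50) ≈ 4.152.
ε > 0: taxis and ride-share trips are substitutes.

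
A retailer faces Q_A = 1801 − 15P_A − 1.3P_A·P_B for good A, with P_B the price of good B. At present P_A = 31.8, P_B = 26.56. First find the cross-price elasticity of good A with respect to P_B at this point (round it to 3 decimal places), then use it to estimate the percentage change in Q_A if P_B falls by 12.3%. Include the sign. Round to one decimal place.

59.8%

At P_A = 31.8, P_B = 26.56: Q_A = 226.010.
∂Q_A/∂P_B = -1.3P_A = -41.3400.
ε = (∂Q_A/∂P_B)(P_B/Q_A) = -41.3400 × 26.56/226.010 ≈ -4.858.
%ΔQ_A ≈ ε × %ΔP_B = -4.858 × (-12.3%) = 59.8%.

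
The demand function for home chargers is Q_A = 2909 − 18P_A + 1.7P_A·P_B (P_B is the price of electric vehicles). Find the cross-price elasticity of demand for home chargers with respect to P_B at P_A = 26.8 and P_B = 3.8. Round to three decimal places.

At P_A = 26.8 and P_B = 3.8: Q_A = 2599.728.
∂Q_A/∂P_B = 1.7P_A = 1.7(26.8) = 45.5600.
ε = (∂Q_A/∂P_B)(P_B/Q_A) = 45.5600 × (3.8/2599.728) ≈ 0.067.

0.067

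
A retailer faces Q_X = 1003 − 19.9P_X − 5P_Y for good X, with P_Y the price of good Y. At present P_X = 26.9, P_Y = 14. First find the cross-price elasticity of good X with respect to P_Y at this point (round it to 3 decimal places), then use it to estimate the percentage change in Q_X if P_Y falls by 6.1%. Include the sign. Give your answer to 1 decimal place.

At P_X = 26.9, P_Y = 14: Q_X = 397.69.
∂Q_X/∂P_Y = -5.
ε = (∂Q_X/∂P_Y)(P_Y/Q_X) = -5.0000 × 14/397.69 ≈ -0.176.
%ΔQ_X ≈ ε × %ΔP_Y = -0.176 × (-6.1%) = 1.1%.

1.1%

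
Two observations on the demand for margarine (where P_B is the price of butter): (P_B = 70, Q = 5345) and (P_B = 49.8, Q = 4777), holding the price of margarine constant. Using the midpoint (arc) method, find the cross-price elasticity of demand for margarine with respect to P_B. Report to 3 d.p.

0.333

ΔQ_A = 4777 − 5345 = -568; ΔP_B = 49.8 − 70 = -20.2.
Midpoints: Q̄_A = 5061.0, P̄_B = 59.90.
ε = (ΔQ_A/Q̄_A)/(ΔP_B/P̄_B) = (-568/5061.0)/(-20.2/59.90) ≈ 0.333.
ε > 0: margarine and butter are substitutes.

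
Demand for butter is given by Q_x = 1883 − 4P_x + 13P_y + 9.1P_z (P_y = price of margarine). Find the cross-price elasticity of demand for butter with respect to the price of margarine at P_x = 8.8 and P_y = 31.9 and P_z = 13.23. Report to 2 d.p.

0.17

At P_x = 8.8 and P_y = 31.9 and P_z = 13.23: Q_x = 2382.893.
∂Q_x/∂P_y = 13.
ε = (∂Q_x/∂P_y)(P_y/Q_x) = 13 × (31.9/2382.893) ≈ 0.17.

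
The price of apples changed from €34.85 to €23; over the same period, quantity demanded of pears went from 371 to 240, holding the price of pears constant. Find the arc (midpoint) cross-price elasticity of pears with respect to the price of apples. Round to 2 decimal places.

ΔQ_A = 240 − 371 = -131; ΔP_B = 23 − 34.85 = -11.85.
Midpoints: Q̄_A = 305.5, P̄_B = 28.93.
ε = (ΔQ_A/Q̄_A)/(ΔP_B/P̄_B) = (-131/305.5)/(-11.85/28.93) ≈ 1.05.
ε > 0: pears and apples are substitutes.

1.05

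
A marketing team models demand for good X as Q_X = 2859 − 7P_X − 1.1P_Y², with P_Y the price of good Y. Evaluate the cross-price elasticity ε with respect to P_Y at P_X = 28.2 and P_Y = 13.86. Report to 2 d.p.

-0.17

At P_X = 28.2 and P_Y = 13.86: Q_X = 2450.290.
∂Q_X/∂P_Y = -2.2P_Y = -2.2(13.86) = -30.4920.
ε = (∂Q_X/∂P_Y)(P_Y/Q_X) = -30.4920 × (13.86/2450.290) ≈ -0.17.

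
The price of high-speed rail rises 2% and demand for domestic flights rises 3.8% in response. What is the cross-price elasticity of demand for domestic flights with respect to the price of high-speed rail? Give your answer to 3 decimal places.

ε = (%ΔQ of domestic flights) / (%ΔP of high-speed rail) = (3.8%) / (2%) ≈ 1.900.

1.900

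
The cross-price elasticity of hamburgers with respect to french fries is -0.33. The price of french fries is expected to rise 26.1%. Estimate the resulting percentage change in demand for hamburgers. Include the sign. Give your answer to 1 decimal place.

%ΔQ ≈ ε × %ΔP of french fries = -0.33 × (26.1%) = -8.6%.
Demand for hamburgers falls by about 8.6%.

-8.6%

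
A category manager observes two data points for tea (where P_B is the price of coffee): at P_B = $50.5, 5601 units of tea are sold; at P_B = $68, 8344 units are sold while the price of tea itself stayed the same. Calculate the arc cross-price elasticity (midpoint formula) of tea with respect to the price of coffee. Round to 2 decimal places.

ΔQ_A = 8344 − 5601 = 2743; ΔP_B = 68 − 50.5 = 17.5.
Midpoints: Q̄_A = 6972.5, P̄_B = 59.25.
ε = (ΔQ_A/Q̄_A)/(ΔP_B/P̄_B) = (2743/6972.5)/(17.5/59.25) ≈ 1.33.
ε > 0: tea and coffee are substitutes.

1.33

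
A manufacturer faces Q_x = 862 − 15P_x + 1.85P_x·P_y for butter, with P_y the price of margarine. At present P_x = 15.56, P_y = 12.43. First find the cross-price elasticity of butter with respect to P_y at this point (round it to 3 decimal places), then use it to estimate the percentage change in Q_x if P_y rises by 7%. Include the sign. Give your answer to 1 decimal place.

At P_x = 15.56, P_y = 12.43: Q_x = 986.410.
∂Q_x/∂P_y = 1.85P_x = 28.7860.
ε = (∂Q_x/∂P_y)(P_y/Q_x) = 28.7860 × 12.43/986.410 ≈ 0.363.
%ΔQ_x ≈ ε × %ΔP_y = 0.363 × (7%) = 2.5%.

2.5%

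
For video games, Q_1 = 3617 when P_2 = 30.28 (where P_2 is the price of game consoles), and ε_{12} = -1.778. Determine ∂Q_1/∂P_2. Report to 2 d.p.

-212.39

ε = (∂Q_1/∂P_2)·(P_2/Q_1) ⇒ ∂Q_1/∂P_2 = ε·Q_1/P_2 = -1.778 × 3617/30.28 ≈ -212.39.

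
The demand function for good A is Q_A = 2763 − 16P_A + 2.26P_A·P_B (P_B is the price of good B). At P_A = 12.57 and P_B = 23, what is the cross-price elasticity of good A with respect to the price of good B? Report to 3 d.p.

0.203

At P_A = 12.57 and P_B = 23: Q_A = 3215.269.
∂Q_A/∂P_B = 2.26P_A = 2.26(12.57) = 28.4082.
ε = (∂Q_A/∂P_B)(P_B/Q_A) = 28.4082 × (23/3215.269) ≈ 0.203.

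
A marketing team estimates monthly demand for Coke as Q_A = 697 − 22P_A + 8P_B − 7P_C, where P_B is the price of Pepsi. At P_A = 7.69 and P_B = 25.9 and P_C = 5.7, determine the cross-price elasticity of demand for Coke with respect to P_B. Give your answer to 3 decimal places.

At P_A = 7.69 and P_B = 25.9 and P_C = 5.7: Q_A = 695.12.
∂Q_A/∂P_B = 8.
ε = (∂Q_A/∂P_B)(P_B/Q_A) = 8 × (25.9/695.12) ≈ 0.298.
Since ε > 0, Coke and Pepsi are substitutes.

0.298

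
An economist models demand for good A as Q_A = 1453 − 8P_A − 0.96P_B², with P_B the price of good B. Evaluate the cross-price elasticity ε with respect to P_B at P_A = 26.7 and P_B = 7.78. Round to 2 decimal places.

-0.10

At P_A = 26.7 and P_B = 7.78: Q_A = 1181.293.
∂Q_A/∂P_B = -1.92P_B = -1.92(7.78) = -14.9376.
ε = (∂Q_A/∂P_B)(P_B/Q_A) = -14.9376 × (7.78/1181.293) ≈ -0.10.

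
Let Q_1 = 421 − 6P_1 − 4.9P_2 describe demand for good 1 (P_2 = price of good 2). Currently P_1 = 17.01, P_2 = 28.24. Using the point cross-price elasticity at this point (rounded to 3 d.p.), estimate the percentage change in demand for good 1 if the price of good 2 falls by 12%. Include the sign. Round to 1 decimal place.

At P_1 = 17.01, P_2 = 28.24: Q_1 = 180.564.
∂Q_1/∂P_2 = -4.9.
ε = (∂Q_1/∂P_2)(P_2/Q_1) = -4.9000 × 28.24/180.564 ≈ -0.766.
%ΔQ_1 ≈ ε × %ΔP_2 = -0.766 × (-12%) = 9.2%.

9.2%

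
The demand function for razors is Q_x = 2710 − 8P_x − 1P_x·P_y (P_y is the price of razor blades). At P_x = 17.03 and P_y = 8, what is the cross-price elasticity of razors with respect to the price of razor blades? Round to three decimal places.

-0.056

At P_x = 17.03 and P_y = 8: Q_x = 2437.52.
∂Q_x/∂P_y = -1P_x = -1(17.03) = -17.0300.
ε = (∂Q_x/∂P_y)(P_y/Q_x) = -17.0300 × (8/2437.52) ≈ -0.056.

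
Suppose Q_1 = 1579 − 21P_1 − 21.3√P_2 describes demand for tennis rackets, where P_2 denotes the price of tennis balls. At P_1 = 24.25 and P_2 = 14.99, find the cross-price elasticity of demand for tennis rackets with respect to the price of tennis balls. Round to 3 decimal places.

At P_1 = 24.25 and P_2 = 14.99: Q_1 = 987.283.
∂Q_1/∂P_2 = -21.3/(2√P_2) = -21.3/(2√14.99) = -2.7507.
ε = (∂Q_1/∂P_2)(P_2/Q_1) = -2.7507 × (14.99/987.283) ≈ -0.042.

-0.042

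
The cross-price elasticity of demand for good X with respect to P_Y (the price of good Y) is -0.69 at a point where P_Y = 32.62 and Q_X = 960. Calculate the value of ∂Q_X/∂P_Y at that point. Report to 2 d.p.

ε = (∂Q_X/∂P_Y)·(P_Y/Q_X) ⇒ ∂Q_X/∂P_Y = ε·Q_X/P_Y = -0.69 × 960/32.62 ≈ -20.31.

-20.31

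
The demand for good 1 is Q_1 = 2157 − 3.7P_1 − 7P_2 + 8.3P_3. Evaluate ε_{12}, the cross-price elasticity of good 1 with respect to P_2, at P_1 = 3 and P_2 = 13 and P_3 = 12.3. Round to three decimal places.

-0.042

At P_1 = 3 and P_2 = 13 and P_3 = 12.3: Q_1 = 2156.99.
∂Q_1/∂P_2 = -7.
ε = (∂Q_1/∂P_2)(P_2/Q_1) = -7 × (13/2156.99) ≈ -0.042.
Since ε < 0, good 1 and good 2 are complements.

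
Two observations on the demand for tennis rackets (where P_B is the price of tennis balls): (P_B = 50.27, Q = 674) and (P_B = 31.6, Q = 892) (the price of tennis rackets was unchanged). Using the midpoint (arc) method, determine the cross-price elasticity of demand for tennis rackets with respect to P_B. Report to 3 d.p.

-0.610

ΔQ_A = 892 − 674 = 218; ΔP_B = 31.6 − 50.27 = -18.67.
Midpoints: Q̄_A = 783.0, P̄_B = 40.94.
ε = (ΔQ_A/Q̄_A)/(ΔP_B/P̄_B) = (218/783.0)/(-18.67/40.94) ≈ -0.610.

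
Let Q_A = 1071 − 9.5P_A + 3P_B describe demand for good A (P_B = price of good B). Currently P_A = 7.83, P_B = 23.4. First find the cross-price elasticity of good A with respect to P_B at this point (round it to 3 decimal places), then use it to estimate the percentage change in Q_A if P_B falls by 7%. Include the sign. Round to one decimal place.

At P_A = 7.83, P_B = 23.4: Q_A = 1066.815.
∂Q_A/∂P_B = 3.
ε = (∂Q_A/∂P_B)(P_B/Q_A) = 3.0000 × 23.4/1066.815 ≈ 0.066.
%ΔQ_A ≈ ε × %ΔP_B = 0.066 × (-7%) = -0.5%.

-0.5%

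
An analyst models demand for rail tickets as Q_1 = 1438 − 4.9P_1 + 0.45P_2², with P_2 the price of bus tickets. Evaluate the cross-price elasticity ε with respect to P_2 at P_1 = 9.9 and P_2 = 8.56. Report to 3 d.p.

0.046

At P_1 = 9.9 and P_2 = 8.56: Q_1 = 1422.463.
∂Q_1/∂P_2 = 0.9P_2 = 0.9(8.56) = 7.7040.
ε = (∂Q_1/∂P_2)(P_2/Q_1) = 7.7040 × (8.56/1422.463) ≈ 0.046.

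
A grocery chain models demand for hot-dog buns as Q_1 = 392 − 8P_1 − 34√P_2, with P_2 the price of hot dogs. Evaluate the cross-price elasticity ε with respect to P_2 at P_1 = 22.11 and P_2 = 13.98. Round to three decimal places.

-0.722

At P_1 = 22.11 and P_2 = 13.98: Q_1 = 87.995.
∂Q_1/∂P_2 = -34/(2√P_2) = -34/(2√13.98) = -4.5467.
ε = (∂Q_1/∂P_2)(P_2/Q_1) = -4.5467 × (13.98/87.995) ≈ -0.722.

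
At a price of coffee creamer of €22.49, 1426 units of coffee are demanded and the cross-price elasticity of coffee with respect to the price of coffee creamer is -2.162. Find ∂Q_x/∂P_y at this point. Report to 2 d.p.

ε = (∂Q_x/∂P_y)·(P_y/Q_x) ⇒ ∂Q_x/∂P_y = ε·Q_x/P_y = -2.162 × 1426/22.49 ≈ -137.08.

-137.08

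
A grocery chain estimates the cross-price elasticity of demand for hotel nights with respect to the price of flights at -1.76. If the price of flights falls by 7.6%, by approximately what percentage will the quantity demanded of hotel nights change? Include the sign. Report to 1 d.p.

%ΔQ ≈ ε × %ΔP of flights = -1.76 × (-7.6%) = 13.4%.
Demand for hotel nights rises by about 13.4%.

13.4%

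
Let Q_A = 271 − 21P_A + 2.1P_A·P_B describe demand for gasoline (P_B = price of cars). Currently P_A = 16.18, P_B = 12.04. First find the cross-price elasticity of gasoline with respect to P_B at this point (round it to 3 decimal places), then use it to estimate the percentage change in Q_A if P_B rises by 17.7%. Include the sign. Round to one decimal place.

21.3%

At P_A = 16.18, P_B = 12.04: Q_A = 340.315.
∂Q_A/∂P_B = 2.1P_A = 33.9780.
ε = (∂Q_A/∂P_B)(P_B/Q_A) = 33.9780 × 12.04/340.315 ≈ 1.202.
%ΔQ_A ≈ ε × %ΔP_B = 1.202 × (17.7%) = 21.3%.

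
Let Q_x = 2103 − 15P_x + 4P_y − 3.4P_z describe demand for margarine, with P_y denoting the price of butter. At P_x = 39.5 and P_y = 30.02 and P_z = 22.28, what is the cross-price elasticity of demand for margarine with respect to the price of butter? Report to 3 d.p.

At P_x = 39.5 and P_y = 30.02 and P_z = 22.28: Q_x = 1554.828.
∂Q_x/∂P_y = 4.
ε = (∂Q_x/∂P_y)(P_y/Q_x) = 4 × (30.02/1554.828) ≈ 0.077.

0.077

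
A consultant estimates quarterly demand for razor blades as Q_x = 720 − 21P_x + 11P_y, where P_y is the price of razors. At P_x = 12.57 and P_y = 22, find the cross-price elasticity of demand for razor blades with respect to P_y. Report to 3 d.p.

At P_x = 12.57 and P_y = 22: Q_x = 698.03.
∂Q_x/∂P_y = 11.
ε = (∂Q_x/∂P_y)(P_y/Q_x) = 11 × (22/698.03) ≈ 0.347.
Since ε > 0, razor blades and razors are substitutes.

0.347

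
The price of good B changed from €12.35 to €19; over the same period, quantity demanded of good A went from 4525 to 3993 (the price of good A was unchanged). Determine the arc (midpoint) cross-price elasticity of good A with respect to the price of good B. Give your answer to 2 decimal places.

-0.29

ΔQ_A = 3993 − 4525 = -532; ΔP_B = 19 − 12.35 = 6.65.
Midpoints: Q̄_A = 4259.0, P̄_B = 15.68.
ε = (ΔQ_A/Q̄_A)/(ΔP_B/P̄_B) = (-532/4259.0)/(6.65/15.68) ≈ -0.29.
ε < 0: good A and good B are complements.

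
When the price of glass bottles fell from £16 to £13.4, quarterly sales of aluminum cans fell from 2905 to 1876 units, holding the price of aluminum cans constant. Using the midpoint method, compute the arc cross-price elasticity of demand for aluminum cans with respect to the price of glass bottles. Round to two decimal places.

ΔQ_A = 1876 − 2905 = -1029; ΔP_B = 13.4 − 16 = -2.6.
Midpoints: Q̄_A = 2390.5, P̄_B = 14.70.
ε = (ΔQ_A/Q̄_A)/(ΔP_B/P̄_B) = (-1029/2390.5)/(-2.6/14.70) ≈ 2.43.

2.43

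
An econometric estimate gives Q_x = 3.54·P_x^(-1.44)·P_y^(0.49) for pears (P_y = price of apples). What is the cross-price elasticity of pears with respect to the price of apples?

In a log-linear (constant-elasticity) demand function, the coefficient on the exponent of P_y is the cross-price elasticity.
ε = 0.49. Positive, so pears and apples are substitutes.

0.49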